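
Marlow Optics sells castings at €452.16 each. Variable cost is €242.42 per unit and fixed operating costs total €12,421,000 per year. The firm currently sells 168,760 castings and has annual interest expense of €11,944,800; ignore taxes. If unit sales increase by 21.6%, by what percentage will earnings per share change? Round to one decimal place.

Total contribution margin = 168,760 × €209.74 = €35,395,722.40.
EBIT = €35,395,722.40 − €12,421,000 = €22,974,722.40.
After interest of €11,944,800.00, pre-tax earnings = €11,029,922.40.
DCL = total CM / (EBIT − I) = €35,395,722.40 / €11,029,922.40 = 3.2091.
EPS therefore changes by 3.2091 × (+21.6%) = +69.3%.

+69.3%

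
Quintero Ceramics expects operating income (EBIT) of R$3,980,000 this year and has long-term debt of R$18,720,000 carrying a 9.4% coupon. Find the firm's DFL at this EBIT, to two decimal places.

Annual interest charges come to R$1,759,680.00.
Degree of financial leverage = EBIT / (EBIT − interest) = R$3,980,000 / R$2,220,320.00 = 1.7925.

1.79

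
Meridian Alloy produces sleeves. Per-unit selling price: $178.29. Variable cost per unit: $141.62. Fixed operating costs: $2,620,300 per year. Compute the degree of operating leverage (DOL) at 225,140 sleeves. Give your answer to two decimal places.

1.46

Contribution at this volume is 225,140 × $36.67 = $8,255,883.80.
Operating income = contribution − fixed costs = $8,255,883.80 − $2,620,300 = $5,635,583.80.
So DOL = total CM / EBIT = $8,255,883.80 / $5,635,583.80 = 1.4650.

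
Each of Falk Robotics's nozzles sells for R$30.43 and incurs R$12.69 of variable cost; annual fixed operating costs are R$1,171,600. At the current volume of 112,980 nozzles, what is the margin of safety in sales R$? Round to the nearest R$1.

R$1,428,298

Each unit contributes R$30.43 − R$12.69 = R$17.74. Break-even units = R$1,171,600 ÷ R$17.74 = 66,042.84; break-even revenue = 66,042.84 × R$30.43 = R$2,009,683.65.
Actual sales revenue = 112,980 × R$30.43 = R$3,437,981.40.
Margin of safety = R$3,437,981.40 − R$2,009,683.65 = R$1,428,298.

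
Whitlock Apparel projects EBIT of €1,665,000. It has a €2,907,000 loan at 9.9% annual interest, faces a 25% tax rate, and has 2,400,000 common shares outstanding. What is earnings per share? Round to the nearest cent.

Pre-tax income = €1,665,000 − €287,793.00 = €1,377,207.00.
Net income = €1,377,207.00 × (1 − 0.25) = €1,032,905.25.
EPS = €1,032,905.25 ÷ 2,400,000 = €0.43.

€0.43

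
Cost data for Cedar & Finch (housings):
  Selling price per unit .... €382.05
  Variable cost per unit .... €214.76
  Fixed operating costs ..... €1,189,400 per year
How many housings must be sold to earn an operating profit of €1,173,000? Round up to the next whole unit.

14,122 housings

Contribution margin per unit = €382.05 − €214.76 = €167.29.
Units = (FC + target) / CM = (€1,189,400 + €1,173,000) / €167.29 = 14,121.59, so 14,122 housings.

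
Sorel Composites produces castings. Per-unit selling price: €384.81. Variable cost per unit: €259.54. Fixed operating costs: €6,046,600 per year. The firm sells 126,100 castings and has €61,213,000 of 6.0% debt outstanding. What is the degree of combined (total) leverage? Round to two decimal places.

At 126,100 units, contribution = 126,100 × €125.27 = €15,796,547.00.
Subtracting fixed costs: EBIT = €15,796,547.00 − €6,046,600 = €9,749,947.00. Interest = €3,672,780.00.
DOL = €15,796,547.00 ÷ €9,749,947.00 = 1.6202; DFL = €9,749,947.00 ÷ €6,077,167.00 = 1.6044.
DCL = DOL × DFL = 1.6202 × 1.6044 = 2.5994.

2.60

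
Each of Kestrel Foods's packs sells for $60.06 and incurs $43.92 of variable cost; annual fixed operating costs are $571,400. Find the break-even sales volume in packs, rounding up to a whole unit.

35,403 packs

Contribution margin per unit = $60.06 − $43.92 = $16.14.
Break-even Q = $571,400 / $16.14 = 35,402.73 → 35,403 packs.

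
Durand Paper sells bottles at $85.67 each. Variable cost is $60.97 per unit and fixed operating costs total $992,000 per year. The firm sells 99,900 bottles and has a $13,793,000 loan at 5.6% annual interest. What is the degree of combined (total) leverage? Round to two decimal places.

3.51

At 99,900 units, contribution = 99,900 × $24.70 = $2,467,530.00.
Subtracting fixed costs: EBIT = $2,467,530.00 − $992,000 = $1,475,530.00. Interest = $772,408.00, so EBIT − I = $703,122.00.
DCL = contribution ÷ (EBIT − I) = $2,467,530.00 ÷ $703,122.00 = 3.5094.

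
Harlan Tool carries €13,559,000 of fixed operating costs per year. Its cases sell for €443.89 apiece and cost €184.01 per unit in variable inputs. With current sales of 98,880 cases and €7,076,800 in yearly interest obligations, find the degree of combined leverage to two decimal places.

5.08

Contribution at this volume is 98,880 × €259.88 = €25,696,934.40.
Subtracting fixed costs: EBIT = €25,696,934.40 − €13,559,000 = €12,137,934.40. Interest = €7,076,800.00, so EBIT − I = €5,061,134.40.
Degree of total leverage = total CM / (EBIT − interest) = €25,696,934.40 / €5,061,134.40 = 5.0773.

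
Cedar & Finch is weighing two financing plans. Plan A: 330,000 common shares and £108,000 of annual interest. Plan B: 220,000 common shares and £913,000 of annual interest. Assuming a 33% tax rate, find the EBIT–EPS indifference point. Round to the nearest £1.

£2,523,000

Set EPS_A = EPS_B: (EBIT − £108,000)(1 − 0.33) ÷ 330,000 = (EBIT − £913,000)(1 − 0.33) ÷ 220,000.
The (1 − t) factor cancels: (EBIT − 108,000) × 220,000 = (EBIT − 913,000) × 330,000.
Solving, EBIT = (913,000·330,000 − 108,000·220,000) / (330,000 − 220,000) = 277,530,000,000 / 110,000 = 2,523,000.00.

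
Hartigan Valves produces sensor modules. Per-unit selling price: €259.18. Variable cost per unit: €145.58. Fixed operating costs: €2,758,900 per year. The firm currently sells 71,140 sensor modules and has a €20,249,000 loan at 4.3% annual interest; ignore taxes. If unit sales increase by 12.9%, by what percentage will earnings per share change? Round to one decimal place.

Contribution at this volume is 71,140 × €113.60 = €8,081,504.00.
Subtracting fixed costs: EBIT = €8,081,504.00 − €2,758,900 = €5,322,604.00.
After interest of €870,707.00, pre-tax earnings = €4,451,897.00.
Degree of combined leverage = contribution ÷ (EBIT − I) = €8,081,504.00 ÷ €4,451,897.00 = 1.8153.
%ΔEPS = DCL × %ΔSales = 1.8153 × +12.9% = +23.4%.

+23.4%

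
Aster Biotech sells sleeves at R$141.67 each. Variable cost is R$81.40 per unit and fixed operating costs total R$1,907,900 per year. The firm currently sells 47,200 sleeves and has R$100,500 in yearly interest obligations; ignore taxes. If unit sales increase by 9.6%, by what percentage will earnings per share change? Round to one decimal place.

Contribution at this volume is 47,200 × R$60.27 = R$2,844,744.00.
Operating income = contribution − fixed costs = R$2,844,744.00 − R$1,907,900 = R$936,844.00.
After interest of R$100,500.00, pre-tax earnings = R$836,344.00.
DCL = total CM / (EBIT − I) = R$2,844,744.00 / R$836,344.00 = 3.4014.
%ΔEPS = DCL × %ΔSales = 3.4014 × +9.6% = +32.7%.

+32.7%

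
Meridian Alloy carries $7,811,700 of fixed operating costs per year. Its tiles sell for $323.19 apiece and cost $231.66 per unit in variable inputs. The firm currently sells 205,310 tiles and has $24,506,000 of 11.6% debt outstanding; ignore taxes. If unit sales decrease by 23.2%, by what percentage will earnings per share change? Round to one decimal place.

Contribution at this volume is 205,310 × $91.53 = $18,792,024.30.
EBIT = $18,792,024.30 − $7,811,700 = $10,980,324.30.
After interest of $2,842,696.00, pre-tax earnings = $8,137,628.30.
DCL = total CM / (EBIT − I) = $18,792,024.30 / $8,137,628.30 = 2.3093.
EPS therefore changes by 2.3093 × (-23.2%) = -53.6%.

-53.6%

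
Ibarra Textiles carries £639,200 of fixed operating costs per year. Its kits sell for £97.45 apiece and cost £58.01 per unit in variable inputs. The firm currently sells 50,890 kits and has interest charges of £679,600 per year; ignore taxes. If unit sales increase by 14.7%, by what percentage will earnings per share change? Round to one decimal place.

+42.9%

At 50,890 units, contribution = 50,890 × £39.44 = £2,007,101.60.
EBIT = £2,007,101.60 − £639,200 = £1,367,901.60.
Interest = £679,600.00, so EBIT − I = £688,301.60.
DCL = total CM / (EBIT − I) = £2,007,101.60 / £688,301.60 = 2.9160.
%ΔEPS = DCL × %ΔSales = 2.9160 × +14.7% = +42.9%.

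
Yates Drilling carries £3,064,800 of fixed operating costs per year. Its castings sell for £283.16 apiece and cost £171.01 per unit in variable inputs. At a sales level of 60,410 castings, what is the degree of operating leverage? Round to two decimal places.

Total contribution margin = 60,410 × £112.15 = £6,774,981.50.
Subtracting fixed costs: EBIT = £6,774,981.50 − £3,064,800 = £3,710,181.50.
Degree of operating leverage = £6,774,981.50 / £3,710,181.50 = 1.8261.

1.83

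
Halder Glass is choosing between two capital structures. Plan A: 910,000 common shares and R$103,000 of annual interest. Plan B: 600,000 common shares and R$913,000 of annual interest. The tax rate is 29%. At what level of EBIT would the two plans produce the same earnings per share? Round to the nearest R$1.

R$2,480,742

At indifference, (EBIT − 103,000)(1 − t)/910,000 = (EBIT − 913,000)(1 − t)/600,000.
Cancelling (1 − t) and cross-multiplying: 600,000·(EBIT − 103,000) = 910,000·(EBIT − 913,000).
Solving, EBIT = (913,000·910,000 − 103,000·600,000) / (910,000 − 600,000) = 769,030,000,000 / 310,000 = 2,480,741.94.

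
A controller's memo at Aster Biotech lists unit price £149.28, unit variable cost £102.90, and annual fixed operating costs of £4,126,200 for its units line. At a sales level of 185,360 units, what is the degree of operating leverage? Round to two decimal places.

Total contribution margin = 185,360 × £46.38 = £8,596,996.80.
Operating income = contribution − fixed costs = £8,596,996.80 − £4,126,200 = £4,470,796.80.
DOL = contribution ÷ EBIT = £8,596,996.80 ÷ £4,470,796.80 = 1.9229.

1.92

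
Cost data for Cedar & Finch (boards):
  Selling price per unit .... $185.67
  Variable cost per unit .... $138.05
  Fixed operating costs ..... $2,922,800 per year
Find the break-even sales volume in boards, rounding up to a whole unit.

61,378 boards

Contribution margin per unit = $185.67 − $138.05 = $47.62.
Units to break even: $2,922,800 ÷ $47.62 = 61,377.57, rounded up to 61,378.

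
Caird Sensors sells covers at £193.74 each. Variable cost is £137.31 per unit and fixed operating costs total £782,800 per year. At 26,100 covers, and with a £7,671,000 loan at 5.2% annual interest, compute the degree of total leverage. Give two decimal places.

Contribution at this volume is 26,100 × £56.43 = £1,472,823.00.
EBIT = £1,472,823.00 − £782,800 = £690,023.00. Interest = £398,892.00, so EBIT − I = £291,131.00.
Degree of total leverage = total CM / (EBIT − interest) = £1,472,823.00 / £291,131.00 = 5.0590.

5.06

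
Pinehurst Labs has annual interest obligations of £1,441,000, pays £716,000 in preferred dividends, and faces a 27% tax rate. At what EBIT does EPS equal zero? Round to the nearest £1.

£2,421,822

Preferred dividends are paid after tax, so their pre-tax equivalent is £716,000 ÷ (1 − 0.27) = £980,821.92.
Financial break-even EBIT = interest + D_p ÷ (1 − t) = £1,441,000 + £980,821.92 = £2,421,821.92.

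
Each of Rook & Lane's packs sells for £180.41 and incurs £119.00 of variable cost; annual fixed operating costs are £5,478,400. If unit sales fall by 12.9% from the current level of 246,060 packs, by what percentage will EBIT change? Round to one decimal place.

-20.2%

Contribution at this volume is 246,060 × £61.41 = £15,110,544.60.
Operating income = contribution − fixed costs = £15,110,544.60 − £5,478,400 = £9,632,144.60.
Degree of operating leverage = £15,110,544.60 / £9,632,144.60 = 1.5688.
Operating income changes by 1.5688 × -12.9% = -20.2%.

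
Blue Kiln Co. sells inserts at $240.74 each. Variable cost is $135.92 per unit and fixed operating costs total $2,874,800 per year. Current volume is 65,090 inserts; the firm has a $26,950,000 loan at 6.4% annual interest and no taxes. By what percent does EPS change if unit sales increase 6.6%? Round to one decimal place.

+20.3%

At 65,090 units, contribution = 65,090 × $104.82 = $6,822,733.80.
Subtracting fixed costs: EBIT = $6,822,733.80 − $2,874,800 = $3,947,933.80.
Interest = $1,724,800.00, so EBIT − I = $2,223,133.80.
DCL = total CM / (EBIT − I) = $6,822,733.80 / $2,223,133.80 = 3.0690.
%ΔEPS = DCL × %ΔSales = 3.0690 × +6.6% = +20.3%.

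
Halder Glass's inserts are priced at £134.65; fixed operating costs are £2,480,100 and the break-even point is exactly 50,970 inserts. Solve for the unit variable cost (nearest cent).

£85.99

Contribution per unit must be FC / Q = £2,480,100 / 50,970 = £48.6580.
Variable cost per unit = £134.65 − £48.6580 = £85.99.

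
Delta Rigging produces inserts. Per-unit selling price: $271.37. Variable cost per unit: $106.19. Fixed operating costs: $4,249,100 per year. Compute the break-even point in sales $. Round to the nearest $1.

Contribution margin per unit = $271.37 − $106.19 = $165.18, a CM ratio of $165.18 ÷ $271.37 = 0.6087.
Break-even revenue = fixed costs × price ÷ CM = $4,249,100 × $271.37 ÷ $165.18 = $6,980,738.

$6,980,738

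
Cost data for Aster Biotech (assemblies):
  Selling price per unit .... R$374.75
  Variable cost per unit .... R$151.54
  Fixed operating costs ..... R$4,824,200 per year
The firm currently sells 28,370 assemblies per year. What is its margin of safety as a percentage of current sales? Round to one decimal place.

Contribution margin per unit = R$374.75 − R$151.54 = R$223.21. Break-even units = R$4,824,200 ÷ R$223.21 = 21,612.83; break-even revenue = 21,612.83 × R$374.75 = R$8,099,408.40.
Current sales = 28,370 × R$374.75 = R$10,631,657.50.
Margin of safety = (R$10,631,657.50 − R$8,099,408.40) ÷ R$10,631,657.50 = 23.8%.

23.8%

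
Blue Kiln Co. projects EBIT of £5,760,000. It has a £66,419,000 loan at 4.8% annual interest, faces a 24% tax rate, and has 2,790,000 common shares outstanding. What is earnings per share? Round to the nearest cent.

£0.70

Interest = £3,188,112.00, so EBT = £5,760,000 − £3,188,112.00 = £2,571,888.00.
After tax at 24%: net income = £2,571,888.00 × 0.76 = £1,954,634.88.
Per share: £1,954,634.88 / 2,790,000 shares = £0.70.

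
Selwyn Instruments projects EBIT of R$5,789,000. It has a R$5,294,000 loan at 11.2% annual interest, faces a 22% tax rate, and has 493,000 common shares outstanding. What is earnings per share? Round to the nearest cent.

Interest = R$592,928.00, so EBT = R$5,789,000 − R$592,928.00 = R$5,196,072.00.
After tax at 22%: net income = R$5,196,072.00 × 0.78 = R$4,052,936.16.
Per share: R$4,052,936.16 / 493,000 shares = R$8.22.

R$8.22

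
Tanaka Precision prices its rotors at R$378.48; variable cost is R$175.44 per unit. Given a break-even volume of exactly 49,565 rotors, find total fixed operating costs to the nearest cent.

R$10,063,677.60

Each unit contributes R$378.48 − R$175.44 = R$203.04.
Fixed costs = break-even units × CM = 49,565 × R$203.04 = R$10,063,677.60.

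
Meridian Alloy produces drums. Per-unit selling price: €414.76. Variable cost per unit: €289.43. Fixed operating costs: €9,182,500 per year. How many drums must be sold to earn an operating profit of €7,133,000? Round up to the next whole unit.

130,181 drums

Contribution margin per unit = €414.76 − €289.43 = €125.33.
Need Q such that Q × €125.33 − €9,182,500 = €7,133,000, i.e. Q = €16,315,500 / €125.33 = 130,180.32 → 130,181.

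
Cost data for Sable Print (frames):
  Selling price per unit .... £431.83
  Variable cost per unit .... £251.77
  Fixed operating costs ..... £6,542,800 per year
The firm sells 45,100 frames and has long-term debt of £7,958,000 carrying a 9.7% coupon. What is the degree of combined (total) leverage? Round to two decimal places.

10.08

At 45,100 units, contribution = 45,100 × £180.06 = £8,120,706.00.
Subtracting fixed costs: EBIT = £8,120,706.00 − £6,542,800 = £1,577,906.00. Interest = £771,926.00, so EBIT − I = £805,980.00.
Degree of total leverage = total CM / (EBIT − interest) = £8,120,706.00 / £805,980.00 = 10.0756.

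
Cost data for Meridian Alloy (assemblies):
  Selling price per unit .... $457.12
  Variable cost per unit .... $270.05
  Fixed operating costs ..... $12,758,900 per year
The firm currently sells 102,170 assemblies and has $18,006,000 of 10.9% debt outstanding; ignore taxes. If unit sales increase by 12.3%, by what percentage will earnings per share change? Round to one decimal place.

+53.5%

Contribution at this volume is 102,170 × $187.07 = $19,112,941.90.
Subtracting fixed costs: EBIT = $19,112,941.90 − $12,758,900 = $6,354,041.90.
Interest = $1,962,654.00, so EBIT − I = $4,391,387.90.
Degree of combined leverage = contribution ÷ (EBIT − I) = $19,112,941.90 ÷ $4,391,387.90 = 4.3524.
EPS therefore changes by 4.3524 × (+12.3%) = +53.5%.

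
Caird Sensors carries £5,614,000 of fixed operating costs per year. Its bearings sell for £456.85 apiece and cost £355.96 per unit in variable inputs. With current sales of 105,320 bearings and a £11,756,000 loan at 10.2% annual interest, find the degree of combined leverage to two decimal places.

2.79

At 105,320 units, contribution = 105,320 × £100.89 = £10,625,734.80.
Subtracting fixed costs: EBIT = £10,625,734.80 − £5,614,000 = £5,011,734.80. Interest = £1,199,112.00, so EBIT − I = £3,812,622.80.
Degree of total leverage = total CM / (EBIT − interest) = £10,625,734.80 / £3,812,622.80 = 2.7870.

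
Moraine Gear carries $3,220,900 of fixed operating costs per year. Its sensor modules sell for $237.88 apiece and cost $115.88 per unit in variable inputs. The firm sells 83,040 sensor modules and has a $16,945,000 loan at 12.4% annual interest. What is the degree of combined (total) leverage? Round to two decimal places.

At 83,040 units, contribution = 83,040 × $122.00 = $10,130,880.00.
Operating income = contribution − fixed costs = $10,130,880.00 − $3,220,900 = $6,909,980.00. Interest = $2,101,180.00.
DOL = $10,130,880.00 ÷ $6,909,980.00 = 1.4661; DFL = $6,909,980.00 ÷ $4,808,800.00 = 1.4369.
Combined leverage = 1.4661 × 1.4369 = 2.1066.

2.11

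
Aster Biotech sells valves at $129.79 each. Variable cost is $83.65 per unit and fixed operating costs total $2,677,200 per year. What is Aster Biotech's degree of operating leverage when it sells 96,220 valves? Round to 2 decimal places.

2.52

At 96,220 units, contribution = 96,220 × $46.14 = $4,439,590.80.
EBIT = $4,439,590.80 − $2,677,200 = $1,762,390.80.
DOL = contribution ÷ EBIT = $4,439,590.80 ÷ $1,762,390.80 = 2.5191.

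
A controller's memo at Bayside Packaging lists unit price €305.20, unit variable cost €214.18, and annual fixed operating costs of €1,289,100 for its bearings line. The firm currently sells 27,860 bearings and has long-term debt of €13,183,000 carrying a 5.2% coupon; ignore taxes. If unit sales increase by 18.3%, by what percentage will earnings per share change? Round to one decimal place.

+82.7%

At 27,860 units, contribution = 27,860 × €91.02 = €2,535,817.20.
Operating income = contribution − fixed costs = €2,535,817.20 − €1,289,100 = €1,246,717.20.
Interest = €685,516.00, so EBIT − I = €561,201.20.
DCL = total CM / (EBIT − I) = €2,535,817.20 / €561,201.20 = 4.5186.
EPS therefore changes by 4.5186 × (+18.3%) = +82.7%.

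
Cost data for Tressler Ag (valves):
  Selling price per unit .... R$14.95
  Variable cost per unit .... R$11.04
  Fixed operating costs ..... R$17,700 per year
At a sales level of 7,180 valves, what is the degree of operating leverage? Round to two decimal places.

2.71

Total contribution margin = 7,180 × R$3.91 = R$28,073.80.
EBIT = R$28,073.80 − R$17,700 = R$10,373.80.
Degree of operating leverage = R$28,073.80 / R$10,373.80 = 2.7062.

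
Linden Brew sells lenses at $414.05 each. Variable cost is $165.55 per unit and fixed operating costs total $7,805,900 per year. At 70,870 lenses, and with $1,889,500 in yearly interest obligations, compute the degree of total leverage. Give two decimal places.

Total contribution margin = 70,870 × $248.50 = $17,611,195.00.
Subtracting fixed costs: EBIT = $17,611,195.00 − $7,805,900 = $9,805,295.00. Interest = $1,889,500.00, so EBIT − I = $7,915,795.00.
DCL = contribution ÷ (EBIT − I) = $17,611,195.00 ÷ $7,915,795.00 = 2.2248.

2.22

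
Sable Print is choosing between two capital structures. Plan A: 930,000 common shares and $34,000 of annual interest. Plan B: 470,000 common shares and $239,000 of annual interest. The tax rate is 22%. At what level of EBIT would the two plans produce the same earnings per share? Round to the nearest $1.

At indifference, (EBIT − 34,000)(1 − t)/930,000 = (EBIT − 239,000)(1 − t)/470,000.
Cancelling (1 − t) and cross-multiplying: 470,000·(EBIT − 34,000) = 930,000·(EBIT − 239,000).
EBIT × (930,000 − 470,000) = 239,000 × 930,000 − 34,000 × 470,000 = 206,290,000,000, so EBIT = 206,290,000,000 ÷ 460,000 = 448,456.52.

$448,457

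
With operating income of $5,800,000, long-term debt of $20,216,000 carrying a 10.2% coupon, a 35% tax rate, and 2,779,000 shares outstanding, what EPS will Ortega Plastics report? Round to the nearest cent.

Interest = $2,062,032.00, so EBT = $5,800,000 − $2,062,032.00 = $3,737,968.00.
Net income = $3,737,968.00 × (1 − 0.35) = $2,429,679.20.
EPS = $2,429,679.20 ÷ 2,779,000 = $0.87.

$0.87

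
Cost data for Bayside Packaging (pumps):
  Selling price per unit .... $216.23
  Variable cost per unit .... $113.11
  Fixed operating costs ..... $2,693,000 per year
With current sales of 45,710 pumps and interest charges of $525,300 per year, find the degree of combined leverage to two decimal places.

3.15

Total contribution margin = 45,710 × $103.12 = $4,713,615.20.
Operating income = contribution − fixed costs = $4,713,615.20 − $2,693,000 = $2,020,615.20. Interest = $525,300.00.
DOL = $4,713,615.20 ÷ $2,020,615.20 = 2.3328; DFL = $2,020,615.20 ÷ $1,495,315.20 = 1.3513.
Combined leverage = 2.3328 × 1.3513 = 3.1523.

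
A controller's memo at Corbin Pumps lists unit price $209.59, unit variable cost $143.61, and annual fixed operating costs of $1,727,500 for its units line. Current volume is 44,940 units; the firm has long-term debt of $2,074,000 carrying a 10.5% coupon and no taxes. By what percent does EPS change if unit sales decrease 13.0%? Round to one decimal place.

At 44,940 units, contribution = 44,940 × $65.98 = $2,965,141.20.
Subtracting fixed costs: EBIT = $2,965,141.20 − $1,727,500 = $1,237,641.20.
Interest = $217,770.00, so EBIT − I = $1,019,871.20.
DCL = total CM / (EBIT − I) = $2,965,141.20 / $1,019,871.20 = 2.9074.
%ΔEPS = DCL × %ΔSales = 2.9074 × -13.0% = -37.8%.

-37.8%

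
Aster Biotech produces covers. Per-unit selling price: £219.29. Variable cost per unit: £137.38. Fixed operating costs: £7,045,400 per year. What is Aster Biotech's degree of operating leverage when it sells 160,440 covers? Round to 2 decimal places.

At 160,440 units, contribution = 160,440 × £81.91 = £13,141,640.40.
EBIT = £13,141,640.40 − £7,045,400 = £6,096,240.40.
DOL = contribution ÷ EBIT = £13,141,640.40 ÷ £6,096,240.40 = 2.1557.

2.16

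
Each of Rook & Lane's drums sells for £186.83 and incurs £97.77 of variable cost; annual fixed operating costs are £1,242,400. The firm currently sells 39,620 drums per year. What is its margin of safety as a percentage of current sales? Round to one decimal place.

64.8%

Contribution margin per unit = £186.83 − £97.77 = £89.06. Break-even units = £1,242,400 ÷ £89.06 = 13,950.15; break-even revenue = 13,950.15 × £186.83 = £2,606,305.77.
Current sales = 39,620 × £186.83 = £7,402,204.60.
Margin of safety = (£7,402,204.60 − £2,606,305.77) ÷ £7,402,204.60 = 64.8%.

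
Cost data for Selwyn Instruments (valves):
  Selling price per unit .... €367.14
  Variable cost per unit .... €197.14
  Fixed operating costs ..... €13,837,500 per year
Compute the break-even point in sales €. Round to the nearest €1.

CM per unit = €367.14 − €197.14 = €170.00; CM ratio = €170.00 / €367.14 = 0.4630.
Break-even sales = FC ÷ CM ratio = €13,837,500 × €367.14 / €170.00 = €29,884,116.

€29,884,116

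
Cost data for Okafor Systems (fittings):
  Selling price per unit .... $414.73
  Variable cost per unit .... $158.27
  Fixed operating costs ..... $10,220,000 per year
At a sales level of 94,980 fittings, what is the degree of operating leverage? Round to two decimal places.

1.72

Contribution at this volume is 94,980 × $256.46 = $24,358,570.80.
Subtracting fixed costs: EBIT = $24,358,570.80 − $10,220,000 = $14,138,570.80.
Degree of operating leverage = $24,358,570.80 / $14,138,570.80 = 1.7228.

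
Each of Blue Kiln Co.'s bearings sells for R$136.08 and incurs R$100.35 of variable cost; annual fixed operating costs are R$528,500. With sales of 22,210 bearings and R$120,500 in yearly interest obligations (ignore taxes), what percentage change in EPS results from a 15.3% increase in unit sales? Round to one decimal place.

+84.0%

Contribution at this volume is 22,210 × R$35.73 = R$793,563.30.
EBIT = R$793,563.30 − R$528,500 = R$265,063.30.
Interest = R$120,500.00, so EBIT − I = R$144,563.30.
Degree of combined leverage = contribution ÷ (EBIT − I) = R$793,563.30 ÷ R$144,563.30 = 5.4894.
%ΔEPS = DCL × %ΔSales = 5.4894 × +15.3% = +84.0%.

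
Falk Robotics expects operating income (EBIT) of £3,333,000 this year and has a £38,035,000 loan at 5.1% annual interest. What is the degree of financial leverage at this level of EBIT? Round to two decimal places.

2.39

Interest = £1,939,785.00.
DFL = EBIT ÷ (EBIT − I) = £3,333,000 ÷ (£3,333,000 − £1,939,785.00) = £3,333,000 ÷ £1,393,215.00 = 2.3923.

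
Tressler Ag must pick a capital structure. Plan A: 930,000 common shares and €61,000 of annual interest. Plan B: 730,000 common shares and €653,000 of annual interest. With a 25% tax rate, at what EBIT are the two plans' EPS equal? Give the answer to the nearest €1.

€2,813,800

Set EPS_A = EPS_B: (EBIT − €61,000)(1 − 0.25) ÷ 930,000 = (EBIT − €653,000)(1 − 0.25) ÷ 730,000.
The (1 − t) factor cancels: (EBIT − 61,000) × 730,000 = (EBIT − 653,000) × 930,000.
EBIT × (930,000 − 730,000) = 653,000 × 930,000 − 61,000 × 730,000 = 562,760,000,000, so EBIT = 562,760,000,000 ÷ 200,000 = 2,813,800.00.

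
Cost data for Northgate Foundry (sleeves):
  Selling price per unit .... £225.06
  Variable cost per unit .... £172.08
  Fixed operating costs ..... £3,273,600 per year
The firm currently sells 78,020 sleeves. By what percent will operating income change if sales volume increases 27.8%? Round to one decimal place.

Total contribution margin = 78,020 × £52.98 = £4,133,499.60.
Subtracting fixed costs: EBIT = £4,133,499.60 − £3,273,600 = £859,899.60.
Degree of operating leverage = £4,133,499.60 / £859,899.60 = 4.8070.
%ΔEBIT = DOL × %ΔSales = 4.8070 × +27.8% = +133.6%.

+133.6%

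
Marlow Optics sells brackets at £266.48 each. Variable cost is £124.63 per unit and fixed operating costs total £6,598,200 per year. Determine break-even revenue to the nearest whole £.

Contribution margin per unit = £266.48 − £124.63 = £141.85, a CM ratio of £141.85 ÷ £266.48 = 0.5323.
Break-even sales = FC ÷ CM ratio = £6,598,200 × £266.48 / £141.85 = £12,395,406.

£12,395,406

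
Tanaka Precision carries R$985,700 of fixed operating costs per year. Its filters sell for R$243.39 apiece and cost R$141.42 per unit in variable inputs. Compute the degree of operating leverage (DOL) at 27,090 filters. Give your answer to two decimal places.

Contribution at this volume is 27,090 × R$101.97 = R$2,762,367.30.
Subtracting fixed costs: EBIT = R$2,762,367.30 − R$985,700 = R$1,776,667.30.
DOL = contribution ÷ EBIT = R$2,762,367.30 ÷ R$1,776,667.30 = 1.5548.

1.55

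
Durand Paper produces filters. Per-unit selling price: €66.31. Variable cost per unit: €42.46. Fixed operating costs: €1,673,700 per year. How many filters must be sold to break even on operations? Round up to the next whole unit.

70,177 filters

Unit CM = price − variable cost = €66.31 − €42.46 = €23.85.
Break-even Q = €1,673,700 / €23.85 = 70,176.10 → 70,177 filters.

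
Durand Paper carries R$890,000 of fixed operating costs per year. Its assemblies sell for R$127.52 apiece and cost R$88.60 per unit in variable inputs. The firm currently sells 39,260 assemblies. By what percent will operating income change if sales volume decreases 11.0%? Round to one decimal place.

Contribution at this volume is 39,260 × R$38.92 = R$1,527,999.20.
Subtracting fixed costs: EBIT = R$1,527,999.20 − R$890,000 = R$637,999.20.
So DOL = total CM / EBIT = R$1,527,999.20 / R$637,999.20 = 2.3950.
Operating income changes by 2.3950 × -11.0% = -26.3%.

-26.3%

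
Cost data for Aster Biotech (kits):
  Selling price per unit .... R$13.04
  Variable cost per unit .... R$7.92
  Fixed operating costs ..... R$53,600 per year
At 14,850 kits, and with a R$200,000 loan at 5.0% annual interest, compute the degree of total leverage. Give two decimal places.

6.12

At 14,850 units, contribution = 14,850 × R$5.12 = R$76,032.00.
Operating income = contribution − fixed costs = R$76,032.00 − R$53,600 = R$22,432.00. Interest = R$10,000.00, so EBIT − I = R$12,432.00.
Degree of total leverage = total CM / (EBIT − interest) = R$76,032.00 / R$12,432.00 = 6.1158.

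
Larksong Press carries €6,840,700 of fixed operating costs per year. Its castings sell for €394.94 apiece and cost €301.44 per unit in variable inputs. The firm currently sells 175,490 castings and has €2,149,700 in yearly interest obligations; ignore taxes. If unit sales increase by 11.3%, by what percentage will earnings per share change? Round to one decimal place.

+25.0%

Contribution at this volume is 175,490 × €93.50 = €16,408,315.00.
Subtracting fixed costs: EBIT = €16,408,315.00 − €6,840,700 = €9,567,615.00.
After interest of €2,149,700.00, pre-tax earnings = €7,417,915.00.
DCL = total CM / (EBIT − I) = €16,408,315.00 / €7,417,915.00 = 2.2120.
%ΔEPS = DCL × %ΔSales = 2.2120 × +11.3% = +25.0%.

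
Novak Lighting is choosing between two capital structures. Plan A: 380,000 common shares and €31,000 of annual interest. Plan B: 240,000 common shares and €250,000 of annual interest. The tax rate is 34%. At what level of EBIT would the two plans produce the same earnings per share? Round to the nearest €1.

€625,429

At indifference, (EBIT − 31,000)(1 − t)/380,000 = (EBIT − 250,000)(1 − t)/240,000.
Cancelling (1 − t) and cross-multiplying: 240,000·(EBIT − 31,000) = 380,000·(EBIT − 250,000).
Solving, EBIT = (250,000·380,000 − 31,000·240,000) / (380,000 − 240,000) = 87,560,000,000 / 140,000 = 625,428.57.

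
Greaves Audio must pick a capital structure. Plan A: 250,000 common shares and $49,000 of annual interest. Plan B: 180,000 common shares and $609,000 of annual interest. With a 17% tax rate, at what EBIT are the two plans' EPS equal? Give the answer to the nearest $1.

$2,049,000

At indifference, (EBIT − 49,000)(1 − t)/250,000 = (EBIT − 609,000)(1 − t)/180,000.
The (1 − t) factor cancels: (EBIT − 49,000) × 180,000 = (EBIT − 609,000) × 250,000.
EBIT × (250,000 − 180,000) = 609,000 × 250,000 − 49,000 × 180,000 = 143,430,000,000, so EBIT = 143,430,000,000 ÷ 70,000 = 2,049,000.00.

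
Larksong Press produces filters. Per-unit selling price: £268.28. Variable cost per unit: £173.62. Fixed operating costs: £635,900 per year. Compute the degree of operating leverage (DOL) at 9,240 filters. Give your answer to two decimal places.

3.66

Contribution at this volume is 9,240 × £94.66 = £874,658.40.
Subtracting fixed costs: EBIT = £874,658.40 − £635,900 = £238,758.40.
So DOL = total CM / EBIT = £874,658.40 / £238,758.40 = 3.6634.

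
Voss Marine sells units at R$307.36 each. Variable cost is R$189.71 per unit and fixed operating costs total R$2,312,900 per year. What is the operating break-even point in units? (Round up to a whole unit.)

Unit CM = price − variable cost = R$307.36 − R$189.71 = R$117.65.
Break-even Q = R$2,312,900 / R$117.65 = 19,659.16 → 19,660 units.

19,660 units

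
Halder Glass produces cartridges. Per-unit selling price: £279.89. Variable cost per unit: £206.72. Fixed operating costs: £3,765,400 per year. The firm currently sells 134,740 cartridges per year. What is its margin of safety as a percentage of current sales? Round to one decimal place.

61.8%

Each unit contributes £279.89 − £206.72 = £73.17. Break-even units = £3,765,400 ÷ £73.17 = 51,460.98; break-even revenue = 51,460.98 × £279.89 = £14,403,414.05.
Current sales = 134,740 × £279.89 = £37,712,378.60.
Margin of safety = (£37,712,378.60 − £14,403,414.05) ÷ £37,712,378.60 = 61.8%.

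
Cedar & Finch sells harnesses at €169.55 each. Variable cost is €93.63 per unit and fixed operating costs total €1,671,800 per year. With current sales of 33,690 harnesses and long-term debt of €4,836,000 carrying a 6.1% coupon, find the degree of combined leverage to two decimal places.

4.33

Total contribution margin = 33,690 × €75.92 = €2,557,744.80.
EBIT = €2,557,744.80 − €1,671,800 = €885,944.80. Interest = €294,996.00.
DOL = €2,557,744.80 ÷ €885,944.80 = 2.8870; DFL = €885,944.80 ÷ €590,948.80 = 1.4992.
Combined leverage = 2.8870 × 1.4992 = 4.3282.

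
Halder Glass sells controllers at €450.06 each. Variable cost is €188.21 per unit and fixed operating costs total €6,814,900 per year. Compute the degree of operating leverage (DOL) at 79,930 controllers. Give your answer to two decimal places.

At 79,930 units, contribution = 79,930 × €261.85 = €20,929,670.50.
EBIT = €20,929,670.50 − €6,814,900 = €14,114,770.50.
DOL = contribution ÷ EBIT = €20,929,670.50 ÷ €14,114,770.50 = 1.4828.

1.48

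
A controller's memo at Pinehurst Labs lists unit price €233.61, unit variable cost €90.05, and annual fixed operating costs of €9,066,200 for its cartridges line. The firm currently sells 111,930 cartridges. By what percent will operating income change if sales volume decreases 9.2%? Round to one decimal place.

-21.1%

Total contribution margin = 111,930 × €143.56 = €16,068,670.80.
Operating income = contribution − fixed costs = €16,068,670.80 − €9,066,200 = €7,002,470.80.
So DOL = total CM / EBIT = €16,068,670.80 / €7,002,470.80 = 2.2947.
Operating income changes by 2.2947 × -9.2% = -21.1%.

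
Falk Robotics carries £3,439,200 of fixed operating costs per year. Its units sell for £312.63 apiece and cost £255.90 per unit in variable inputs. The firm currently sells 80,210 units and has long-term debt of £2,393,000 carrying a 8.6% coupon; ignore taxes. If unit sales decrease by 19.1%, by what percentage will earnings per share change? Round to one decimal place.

-96.0%

At 80,210 units, contribution = 80,210 × £56.73 = £4,550,313.30.
Operating income = contribution − fixed costs = £4,550,313.30 − £3,439,200 = £1,111,113.30.
Interest = £205,798.00, so EBIT − I = £905,315.30.
Degree of combined leverage = contribution ÷ (EBIT − I) = £4,550,313.30 ÷ £905,315.30 = 5.0262.
%ΔEPS = DCL × %ΔSales = 5.0262 × -19.1% = -96.0%.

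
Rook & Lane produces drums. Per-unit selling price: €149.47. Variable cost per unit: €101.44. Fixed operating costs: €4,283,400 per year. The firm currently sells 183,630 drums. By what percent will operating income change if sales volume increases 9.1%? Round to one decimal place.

Total contribution margin = 183,630 × €48.03 = €8,819,748.90.
Operating income = contribution − fixed costs = €8,819,748.90 − €4,283,400 = €4,536,348.90.
DOL = contribution ÷ EBIT = €8,819,748.90 ÷ €4,536,348.90 = 1.9442.
So EBIT moves 1.9442 × (+9.1%) = +17.7%.

+17.7%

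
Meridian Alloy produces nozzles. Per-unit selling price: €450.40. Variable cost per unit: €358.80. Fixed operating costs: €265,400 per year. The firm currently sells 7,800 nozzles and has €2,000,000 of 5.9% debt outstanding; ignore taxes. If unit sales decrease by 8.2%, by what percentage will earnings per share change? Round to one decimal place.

-17.7%

Total contribution margin = 7,800 × €91.60 = €714,480.00.
Subtracting fixed costs: EBIT = €714,480.00 − €265,400 = €449,080.00.
After interest of €118,000.00, pre-tax earnings = €331,080.00.
DCL = total CM / (EBIT − I) = €714,480.00 / €331,080.00 = 2.1580.
EPS therefore changes by 2.1580 × (-8.2%) = -17.7%.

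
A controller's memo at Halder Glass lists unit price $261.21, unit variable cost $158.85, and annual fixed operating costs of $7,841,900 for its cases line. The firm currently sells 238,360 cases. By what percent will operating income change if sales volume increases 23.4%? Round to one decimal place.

+34.5%

Total contribution margin = 238,360 × $102.36 = $24,398,529.60.
Subtracting fixed costs: EBIT = $24,398,529.60 − $7,841,900 = $16,556,629.60.
Degree of operating leverage = $24,398,529.60 / $16,556,629.60 = 1.4736.
So EBIT moves 1.4736 × (+23.4%) = +34.5%.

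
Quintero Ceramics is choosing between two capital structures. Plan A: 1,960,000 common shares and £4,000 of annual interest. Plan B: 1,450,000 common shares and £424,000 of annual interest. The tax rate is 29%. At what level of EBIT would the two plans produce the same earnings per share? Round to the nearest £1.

Set EPS_A = EPS_B: (EBIT − £4,000)(1 − 0.29) ÷ 1,960,000 = (EBIT − £424,000)(1 − 0.29) ÷ 1,450,000.
Cancelling (1 − t) and cross-multiplying: 1,450,000·(EBIT − 4,000) = 1,960,000·(EBIT − 424,000).
Solving, EBIT = (424,000·1,960,000 − 4,000·1,450,000) / (1,960,000 − 1,450,000) = 825,240,000,000 / 510,000 = 1,618,117.65.

£1,618,118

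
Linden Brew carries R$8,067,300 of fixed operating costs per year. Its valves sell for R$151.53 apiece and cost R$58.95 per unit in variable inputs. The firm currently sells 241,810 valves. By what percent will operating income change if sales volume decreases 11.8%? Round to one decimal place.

Total contribution margin = 241,810 × R$92.58 = R$22,386,769.80.
Operating income = contribution − fixed costs = R$22,386,769.80 − R$8,067,300 = R$14,319,469.80.
DOL = contribution ÷ EBIT = R$22,386,769.80 ÷ R$14,319,469.80 = 1.5634.
%ΔEBIT = DOL × %ΔSales = 1.5634 × -11.8% = -18.4%.

-18.4%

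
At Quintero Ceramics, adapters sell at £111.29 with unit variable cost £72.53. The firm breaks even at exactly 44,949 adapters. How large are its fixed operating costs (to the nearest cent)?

£1,742,223.24

Contribution margin per unit = £111.29 − £72.53 = £38.76.
Since BE = FC / CM, FC = 44,949 × £38.76 = £1,742,223.24.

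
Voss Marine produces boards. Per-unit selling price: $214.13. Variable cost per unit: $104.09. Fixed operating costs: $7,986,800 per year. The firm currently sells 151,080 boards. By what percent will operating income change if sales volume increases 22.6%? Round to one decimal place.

Contribution at this volume is 151,080 × $110.04 = $16,624,843.20.
EBIT = $16,624,843.20 − $7,986,800 = $8,638,043.20.
Degree of operating leverage = $16,624,843.20 / $8,638,043.20 = 1.9246.
%ΔEBIT = DOL × %ΔSales = 1.9246 × +22.6% = +43.5%.

+43.5%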